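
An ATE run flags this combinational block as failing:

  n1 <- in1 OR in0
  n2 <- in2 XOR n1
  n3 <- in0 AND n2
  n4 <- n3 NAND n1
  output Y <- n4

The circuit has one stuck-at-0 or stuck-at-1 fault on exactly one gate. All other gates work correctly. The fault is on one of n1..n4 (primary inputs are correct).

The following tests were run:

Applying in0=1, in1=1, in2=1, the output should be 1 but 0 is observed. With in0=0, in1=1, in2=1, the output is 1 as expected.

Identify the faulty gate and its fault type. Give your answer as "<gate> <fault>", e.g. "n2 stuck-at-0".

Fault-free values for test 1 (in0=1, in1=1, in2=1): n1=1, n2=0, n3=0, n4=1, giving Y=1. Observed 0.
Test 1: faults giving observed 0 are {n2 stuck-at-1, n3 stuck-at-1, n4 stuck-at-0}.
Test 2 (in0=0, in1=1, in2=1): fault-free n1=1, n2=0, n3=0, n4=1 → 1; observed 1. Eliminates n3 stuck-at-1, n4 stuck-at-0.
Only n2 stuck-at-1 is consistent with every test.

n2 stuck-at-1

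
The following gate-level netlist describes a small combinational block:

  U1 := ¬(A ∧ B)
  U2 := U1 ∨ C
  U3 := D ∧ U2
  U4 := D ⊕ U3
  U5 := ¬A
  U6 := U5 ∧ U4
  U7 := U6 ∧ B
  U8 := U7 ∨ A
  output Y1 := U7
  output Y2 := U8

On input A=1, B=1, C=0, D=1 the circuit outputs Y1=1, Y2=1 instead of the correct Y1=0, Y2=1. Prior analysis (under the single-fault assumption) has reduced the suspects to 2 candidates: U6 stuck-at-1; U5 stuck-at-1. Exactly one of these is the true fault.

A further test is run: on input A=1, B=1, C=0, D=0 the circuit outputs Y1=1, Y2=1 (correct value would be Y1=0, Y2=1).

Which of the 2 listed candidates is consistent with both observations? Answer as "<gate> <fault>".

Evaluate each candidate on input A=1, B=1, C=0, D=0:
  U6 stuck-at-1: U1=0, U2=0, U3=0, U4=0, U5=0, U6=1 [stuck-at-1], U7=1, U8=1 → Y1=1, Y2=1 — matches
  U5 stuck-at-1: U1=0, U2=0, U3=0, U4=0, U5=1 [stuck-at-1], U6=0, U7=0, U8=1 → Y1=0, Y2=1 — eliminated
Only U6 stuck-at-1 reproduces the observed Y1=1, Y2=1.

U6 stuck-at-1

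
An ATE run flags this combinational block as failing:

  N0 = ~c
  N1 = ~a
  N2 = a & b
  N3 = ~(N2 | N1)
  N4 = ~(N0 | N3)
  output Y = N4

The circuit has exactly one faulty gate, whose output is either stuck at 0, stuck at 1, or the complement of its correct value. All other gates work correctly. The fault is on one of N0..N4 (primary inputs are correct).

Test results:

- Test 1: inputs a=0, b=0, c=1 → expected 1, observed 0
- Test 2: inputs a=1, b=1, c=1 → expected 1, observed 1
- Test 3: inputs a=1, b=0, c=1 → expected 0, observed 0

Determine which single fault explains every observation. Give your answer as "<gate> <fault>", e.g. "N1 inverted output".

N1 stuck-at-0

Fault-free values for test 1 (a=0, b=0, c=1): N0=0, N1=1, N2=0, N3=0, N4=1, giving Y=1. Observed 0.
Test 1: faults giving observed 0 are {N0 stuck-at-1, N0 inverted output, N1 stuck-at-0, N1 inverted output, N3 stuck-at-1, N3 inverted output, N4 stuck-at-0, N4 inverted output}.
Test 2 (a=1, b=1, c=1): fault-free N0=0, N1=0, N2=1, N3=0, N4=1 → 1; observed 1. Eliminates N0 stuck-at-1, N0 inverted output, N3 stuck-at-1, N3 inverted output, N4 stuck-at-0, N4 inverted output.
Test 3 (a=1, b=0, c=1): fault-free N0=0, N1=0, N2=0, N3=1, N4=0 → 0; observed 0. Eliminates N1 inverted output.
Only N1 stuck-at-0 is consistent with every test.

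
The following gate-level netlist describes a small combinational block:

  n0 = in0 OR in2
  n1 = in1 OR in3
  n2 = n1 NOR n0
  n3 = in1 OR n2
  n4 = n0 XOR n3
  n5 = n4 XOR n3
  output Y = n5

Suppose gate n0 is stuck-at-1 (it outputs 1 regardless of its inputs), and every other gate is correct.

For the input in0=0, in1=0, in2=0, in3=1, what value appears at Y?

1

Propagate with n0 forced: n0=1 [stuck-at-1], n1=1, n2=0, n3=0, n4=1, n5=1.
So Y = 1. (Without the fault it would be 0.)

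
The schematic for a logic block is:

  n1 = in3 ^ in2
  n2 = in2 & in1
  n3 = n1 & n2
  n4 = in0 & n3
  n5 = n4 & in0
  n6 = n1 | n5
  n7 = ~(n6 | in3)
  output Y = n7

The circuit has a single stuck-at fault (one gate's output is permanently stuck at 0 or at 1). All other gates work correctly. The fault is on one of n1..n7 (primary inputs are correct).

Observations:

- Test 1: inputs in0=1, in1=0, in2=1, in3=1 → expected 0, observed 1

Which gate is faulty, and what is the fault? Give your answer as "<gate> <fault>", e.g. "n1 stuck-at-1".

n7 stuck-at-1

Fault-free values for test 1 (in0=1, in1=0, in2=1, in3=1): n1=0, n2=0, n3=0, n4=0, n5=0, n6=0, n7=0, giving Y=0. Observed 1.
Test 1: faults giving observed 1 are {n7 stuck-at-1}.
Only n7 stuck-at-1 is consistent with every test.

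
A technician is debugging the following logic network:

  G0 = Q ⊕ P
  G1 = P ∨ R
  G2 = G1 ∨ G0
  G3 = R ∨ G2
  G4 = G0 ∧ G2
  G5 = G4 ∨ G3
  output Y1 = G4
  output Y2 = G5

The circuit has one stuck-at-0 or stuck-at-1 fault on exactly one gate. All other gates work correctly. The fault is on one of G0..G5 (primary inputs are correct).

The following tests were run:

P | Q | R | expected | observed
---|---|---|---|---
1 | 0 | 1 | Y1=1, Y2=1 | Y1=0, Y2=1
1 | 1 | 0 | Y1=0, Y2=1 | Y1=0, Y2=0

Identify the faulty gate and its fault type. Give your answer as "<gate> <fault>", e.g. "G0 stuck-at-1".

G2 stuck-at-0

Fault-free values for test 1 (P=1, Q=0, R=1): G0=1, G1=1, G2=1, G3=1, G4=1, G5=1, giving Y1=1, Y2=1. Observed Y1=0, Y2=1.
Test 1: faults giving observed Y1=0, Y2=1 are {G0 stuck-at-0, G2 stuck-at-0, G4 stuck-at-0}.
Test 2 (P=1, Q=1, R=0): fault-free G0=0, G1=1, G2=1, G3=1, G4=0, G5=1 → Y1=0, Y2=1; observed Y1=0, Y2=0. Eliminates G0 stuck-at-0, G4 stuck-at-0.
Only G2 stuck-at-0 is consistent with every test.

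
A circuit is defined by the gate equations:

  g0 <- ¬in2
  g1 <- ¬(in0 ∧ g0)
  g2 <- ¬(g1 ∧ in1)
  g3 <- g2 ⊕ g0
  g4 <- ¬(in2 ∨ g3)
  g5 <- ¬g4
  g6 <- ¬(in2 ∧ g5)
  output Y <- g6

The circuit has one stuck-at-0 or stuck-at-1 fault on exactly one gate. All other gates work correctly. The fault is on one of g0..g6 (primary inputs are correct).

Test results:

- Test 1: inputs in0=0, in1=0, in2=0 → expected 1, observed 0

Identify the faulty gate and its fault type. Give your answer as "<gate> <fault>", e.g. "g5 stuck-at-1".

g6 stuck-at-0

Fault-free values for test 1 (in0=0, in1=0, in2=0): g0=1, g1=1, g2=1, g3=0, g4=1, g5=0, g6=1, giving Y=1. Observed 0.
Test 1: faults giving observed 0 are {g6 stuck-at-0}.
Only g6 stuck-at-0 is consistent with every test.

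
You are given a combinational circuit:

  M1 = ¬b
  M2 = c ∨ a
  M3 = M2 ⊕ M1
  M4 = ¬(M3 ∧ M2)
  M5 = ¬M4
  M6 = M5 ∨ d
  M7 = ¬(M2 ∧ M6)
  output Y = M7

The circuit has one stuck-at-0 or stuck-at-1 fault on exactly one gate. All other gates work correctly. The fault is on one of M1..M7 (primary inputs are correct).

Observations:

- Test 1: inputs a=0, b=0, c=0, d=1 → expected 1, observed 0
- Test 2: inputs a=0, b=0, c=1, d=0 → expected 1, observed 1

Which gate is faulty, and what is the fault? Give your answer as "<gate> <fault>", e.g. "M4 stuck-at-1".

M2 stuck-at-1

Fault-free values for test 1 (a=0, b=0, c=0, d=1): M1=1, M2=0, M3=1, M4=1, M5=0, M6=1, M7=1, giving Y=1. Observed 0.
Test 1: faults giving observed 0 are {M2 stuck-at-1, M7 stuck-at-0}.
Test 2 (a=0, b=0, c=1, d=0): fault-free M1=1, M2=1, M3=0, M4=1, M5=0, M6=0, M7=1 → 1; observed 1. Eliminates M7 stuck-at-0.
Only M2 stuck-at-1 is consistent with every test.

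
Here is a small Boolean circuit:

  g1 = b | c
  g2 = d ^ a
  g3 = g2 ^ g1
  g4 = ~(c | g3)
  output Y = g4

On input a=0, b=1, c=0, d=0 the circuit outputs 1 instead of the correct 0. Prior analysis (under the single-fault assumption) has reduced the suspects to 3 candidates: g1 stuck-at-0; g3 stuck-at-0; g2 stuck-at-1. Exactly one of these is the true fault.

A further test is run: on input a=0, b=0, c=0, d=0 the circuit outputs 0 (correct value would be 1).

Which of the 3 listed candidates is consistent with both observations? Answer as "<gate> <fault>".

g2 stuck-at-1

Evaluate each candidate on input a=0, b=0, c=0, d=0:
  g1 stuck-at-0: g1=0 [stuck-at-0], g2=0, g3=0, g4=1 → 1 — eliminated
  g3 stuck-at-0: g1=0, g2=0, g3=0 [stuck-at-0], g4=1 → 1 — eliminated
  g2 stuck-at-1: g1=0, g2=1 [stuck-at-1], g3=1, g4=0 → 0 — matches
Only g2 stuck-at-1 reproduces the observed 0.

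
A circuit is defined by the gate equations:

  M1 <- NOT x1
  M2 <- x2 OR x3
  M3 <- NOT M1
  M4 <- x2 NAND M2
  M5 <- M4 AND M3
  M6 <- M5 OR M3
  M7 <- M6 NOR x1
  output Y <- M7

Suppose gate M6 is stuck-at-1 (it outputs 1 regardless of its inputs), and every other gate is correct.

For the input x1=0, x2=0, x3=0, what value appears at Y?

0

Propagate with M6 forced: M1=1, M2=0, M3=0, M4=1, M5=0, M6=1 [stuck-at-1], M7=0.
So Y = 0. (Without the fault it would be 1.)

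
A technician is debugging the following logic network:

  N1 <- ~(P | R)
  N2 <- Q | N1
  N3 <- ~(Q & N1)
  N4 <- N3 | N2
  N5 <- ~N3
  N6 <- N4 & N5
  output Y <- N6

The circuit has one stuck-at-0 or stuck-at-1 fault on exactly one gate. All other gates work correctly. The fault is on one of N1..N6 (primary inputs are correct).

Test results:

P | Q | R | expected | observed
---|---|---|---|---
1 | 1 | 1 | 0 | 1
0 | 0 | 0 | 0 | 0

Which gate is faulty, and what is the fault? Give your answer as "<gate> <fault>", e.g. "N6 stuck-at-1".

Fault-free values for test 1 (P=1, Q=1, R=1): N1=0, N2=1, N3=1, N4=1, N5=0, N6=0, giving Y=0. Observed 1.
Test 1: faults giving observed 1 are {N1 stuck-at-1, N3 stuck-at-0, N5 stuck-at-1, N6 stuck-at-1}.
Test 2 (P=0, Q=0, R=0): fault-free N1=1, N2=1, N3=1, N4=1, N5=0, N6=0 → 0; observed 0. Eliminates N3 stuck-at-0, N5 stuck-at-1, N6 stuck-at-1.
Only N1 stuck-at-1 is consistent with every test.

N1 stuck-at-1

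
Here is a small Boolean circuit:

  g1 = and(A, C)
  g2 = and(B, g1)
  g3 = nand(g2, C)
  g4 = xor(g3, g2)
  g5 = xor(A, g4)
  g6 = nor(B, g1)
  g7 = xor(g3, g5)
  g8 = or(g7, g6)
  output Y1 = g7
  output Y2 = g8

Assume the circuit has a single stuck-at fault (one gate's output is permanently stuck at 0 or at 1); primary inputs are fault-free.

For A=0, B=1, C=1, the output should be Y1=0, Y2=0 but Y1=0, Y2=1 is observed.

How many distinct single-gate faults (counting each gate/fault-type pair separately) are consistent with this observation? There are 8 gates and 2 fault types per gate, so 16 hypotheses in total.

Fault-free: g1=0, g2=0, g3=1, g4=1, g5=1, g6=0, g7=0, g8=0 → Y1=0, Y2=0. Observed Y1=0, Y2=1.
  g1: none of the 2 fault types match ✗
  g2: none of the 2 fault types match ✗
  g3: none of the 2 fault types match ✗
  g4: none of the 2 fault types match ✗
  g5: none of the 2 fault types match ✗
  g6: stuck-at-1 ✓; others ✗
  g7: none of the 2 fault types match ✗
  g8: stuck-at-1 ✓; others ✗
Consistent faults: {g6 stuck-at-1, g8 stuck-at-1} — 2 in all.

2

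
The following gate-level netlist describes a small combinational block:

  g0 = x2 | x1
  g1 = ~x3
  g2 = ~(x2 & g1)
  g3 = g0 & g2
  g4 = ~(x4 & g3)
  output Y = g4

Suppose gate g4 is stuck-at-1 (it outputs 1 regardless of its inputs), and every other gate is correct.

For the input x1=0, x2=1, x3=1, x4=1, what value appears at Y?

Propagate with g4 forced: g0=1, g1=0, g2=1, g3=1, g4=1 [stuck-at-1].
So Y = 1. (Without the fault it would be 0.)

1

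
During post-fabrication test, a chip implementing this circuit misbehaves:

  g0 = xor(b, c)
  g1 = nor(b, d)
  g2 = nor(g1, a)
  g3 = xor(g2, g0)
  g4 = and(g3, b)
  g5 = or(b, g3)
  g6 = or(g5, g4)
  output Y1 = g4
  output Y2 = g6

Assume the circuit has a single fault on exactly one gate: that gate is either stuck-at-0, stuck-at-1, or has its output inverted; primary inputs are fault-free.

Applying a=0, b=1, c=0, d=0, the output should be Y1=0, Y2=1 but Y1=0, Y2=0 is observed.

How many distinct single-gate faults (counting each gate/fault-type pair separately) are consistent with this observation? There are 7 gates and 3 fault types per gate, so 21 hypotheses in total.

4

Fault-free: g0=1, g1=0, g2=1, g3=0, g4=0, g5=1, g6=1 → Y1=0, Y2=1. Observed Y1=0, Y2=0.
  g0: none of the 3 fault types match ✗
  g1: none of the 3 fault types match ✗
  g2: none of the 3 fault types match ✗
  g3: none of the 3 fault types match ✗
  g4: none of the 3 fault types match ✗
  g5: stuck-at-0, inverted output ✓; others ✗
  g6: stuck-at-0, inverted output ✓; others ✗
Consistent faults: {g5 stuck-at-0, g5 inverted output, g6 stuck-at-0, g6 inverted output} — 4 in all.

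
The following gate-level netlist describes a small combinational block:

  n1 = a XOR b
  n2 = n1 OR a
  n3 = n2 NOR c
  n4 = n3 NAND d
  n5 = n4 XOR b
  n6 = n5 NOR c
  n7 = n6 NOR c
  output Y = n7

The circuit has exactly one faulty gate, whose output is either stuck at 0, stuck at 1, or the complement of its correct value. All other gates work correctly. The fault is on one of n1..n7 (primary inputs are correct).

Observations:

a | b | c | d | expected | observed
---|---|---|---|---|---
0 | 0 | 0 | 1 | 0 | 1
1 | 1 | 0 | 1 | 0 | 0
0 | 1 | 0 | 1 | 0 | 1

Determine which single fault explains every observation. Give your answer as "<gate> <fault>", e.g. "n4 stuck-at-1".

n1 inverted output

Fault-free values for test 1 (a=0, b=0, c=0, d=1): n1=0, n2=0, n3=1, n4=0, n5=0, n6=1, n7=0, giving Y=0. Observed 1.
Test 1: faults giving observed 1 are {n1 stuck-at-1, n1 inverted output, n2 stuck-at-1, n2 inverted output, n3 stuck-at-0, n3 inverted output, n4 stuck-at-1, n4 inverted output, n5 stuck-at-1, n5 inverted output, n6 stuck-at-0, n6 inverted output, n7 stuck-at-1, n7 inverted output}.
Test 2 (a=1, b=1, c=0, d=1): fault-free n1=0, n2=1, n3=0, n4=1, n5=0, n6=1, n7=0 → 0; observed 0. Eliminates n2 inverted output, n3 inverted output, n4 inverted output, n5 stuck-at-1, n5 inverted output, n6 stuck-at-0, n6 inverted output, n7 stuck-at-1, n7 inverted output.
Test 3 (a=0, b=1, c=0, d=1): fault-free n1=1, n2=1, n3=0, n4=1, n5=0, n6=1, n7=0 → 0; observed 1. Eliminates n1 stuck-at-1, n2 stuck-at-1, n3 stuck-at-0, n4 stuck-at-1.
Only n1 inverted output is consistent with every test.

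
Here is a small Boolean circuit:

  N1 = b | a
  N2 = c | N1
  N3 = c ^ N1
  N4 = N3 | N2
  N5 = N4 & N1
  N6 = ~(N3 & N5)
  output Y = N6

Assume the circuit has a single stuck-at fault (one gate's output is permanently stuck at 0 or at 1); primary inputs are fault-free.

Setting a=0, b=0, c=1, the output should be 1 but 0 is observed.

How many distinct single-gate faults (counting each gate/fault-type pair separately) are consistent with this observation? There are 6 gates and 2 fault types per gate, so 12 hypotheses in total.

2

Fault-free: N1=0, N2=1, N3=1, N4=1, N5=0, N6=1 → 1. Observed 0.
  N1 stuck-at-0: output 1 ✗
  N1 stuck-at-1: output 1 ✗
  N2 stuck-at-0: output 1 ✗
  N2 stuck-at-1: output 1 ✗
  N3 stuck-at-0: output 1 ✗
  N3 stuck-at-1: output 1 ✗
  N4 stuck-at-0: output 1 ✗
  N4 stuck-at-1: output 1 ✗
  N5 stuck-at-0: output 1 ✗
  N5 stuck-at-1: output 0 ✓
  N6 stuck-at-0: output 0 ✓
  N6 stuck-at-1: output 1 ✗
Consistent faults: {N5 stuck-at-1, N6 stuck-at-0} — 2 in all.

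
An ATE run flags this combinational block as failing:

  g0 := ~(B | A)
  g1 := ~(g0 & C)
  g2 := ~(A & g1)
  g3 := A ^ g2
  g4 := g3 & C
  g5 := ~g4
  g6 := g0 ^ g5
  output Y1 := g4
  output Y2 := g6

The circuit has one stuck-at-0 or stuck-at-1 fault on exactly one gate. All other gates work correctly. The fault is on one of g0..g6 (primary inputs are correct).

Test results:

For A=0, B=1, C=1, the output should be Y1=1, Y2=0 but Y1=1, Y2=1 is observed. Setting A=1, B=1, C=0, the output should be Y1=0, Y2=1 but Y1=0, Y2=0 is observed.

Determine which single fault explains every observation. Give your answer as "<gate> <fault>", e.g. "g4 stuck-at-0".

Fault-free values for test 1 (A=0, B=1, C=1): g0=0, g1=1, g2=1, g3=1, g4=1, g5=0, g6=0, giving Y1=1, Y2=0. Observed Y1=1, Y2=1.
Test 1: faults giving observed Y1=1, Y2=1 are {g0 stuck-at-1, g5 stuck-at-1, g6 stuck-at-1}.
Test 2 (A=1, B=1, C=0): fault-free g0=0, g1=1, g2=0, g3=1, g4=0, g5=1, g6=1 → Y1=0, Y2=1; observed Y1=0, Y2=0. Eliminates g5 stuck-at-1, g6 stuck-at-1.
Only g0 stuck-at-1 is consistent with every test.

g0 stuck-at-1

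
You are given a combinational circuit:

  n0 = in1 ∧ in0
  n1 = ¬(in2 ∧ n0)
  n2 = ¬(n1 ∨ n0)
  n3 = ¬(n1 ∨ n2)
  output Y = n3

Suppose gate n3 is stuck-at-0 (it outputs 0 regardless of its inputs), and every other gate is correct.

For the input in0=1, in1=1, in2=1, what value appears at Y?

0

Propagate with n3 forced: n0=1, n1=0, n2=0, n3=0 [stuck-at-0].
So Y = 0. (Without the fault it would be 1.)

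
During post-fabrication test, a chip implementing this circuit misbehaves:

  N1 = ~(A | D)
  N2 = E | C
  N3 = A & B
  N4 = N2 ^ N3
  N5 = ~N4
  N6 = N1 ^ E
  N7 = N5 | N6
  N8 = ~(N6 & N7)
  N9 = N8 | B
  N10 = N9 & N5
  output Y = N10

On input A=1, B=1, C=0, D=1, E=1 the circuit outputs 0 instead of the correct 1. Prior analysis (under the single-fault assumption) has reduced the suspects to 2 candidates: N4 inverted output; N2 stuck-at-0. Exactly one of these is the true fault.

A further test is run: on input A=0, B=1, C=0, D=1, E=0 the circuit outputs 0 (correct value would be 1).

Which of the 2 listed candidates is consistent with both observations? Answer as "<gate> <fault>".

N4 inverted output

Evaluate each candidate on input A=0, B=1, C=0, D=1, E=0:
  N4 inverted output: N1=0, N2=0, N3=0, N4=1 [inverted output], N5=0, N6=0, N7=0, N8=1, N9=1, N10=0 → 0 — matches
  N2 stuck-at-0: N1=0, N2=0 [stuck-at-0], N3=0, N4=0, N5=1, N6=0, N7=1, N8=1, N9=1, N10=1 → 1 — eliminated
Only N4 inverted output reproduces the observed 0.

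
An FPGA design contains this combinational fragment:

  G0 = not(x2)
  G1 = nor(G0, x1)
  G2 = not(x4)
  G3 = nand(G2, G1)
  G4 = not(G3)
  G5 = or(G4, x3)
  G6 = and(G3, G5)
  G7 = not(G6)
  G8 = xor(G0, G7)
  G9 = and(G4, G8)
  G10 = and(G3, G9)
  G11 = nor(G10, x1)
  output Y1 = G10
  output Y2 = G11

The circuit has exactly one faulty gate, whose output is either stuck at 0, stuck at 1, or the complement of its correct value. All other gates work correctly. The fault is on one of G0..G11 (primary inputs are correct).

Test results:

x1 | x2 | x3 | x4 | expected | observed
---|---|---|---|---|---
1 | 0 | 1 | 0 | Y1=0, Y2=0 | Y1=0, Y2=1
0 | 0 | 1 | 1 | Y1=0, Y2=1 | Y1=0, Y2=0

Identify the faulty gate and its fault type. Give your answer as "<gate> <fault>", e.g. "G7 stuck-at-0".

Fault-free values for test 1 (x1=1, x2=0, x3=1, x4=0): G0=1, G1=0, G2=1, G3=1, G4=0, G5=1, G6=1, G7=0, G8=1, G9=0, G10=0, G11=0, giving Y1=0, Y2=0. Observed Y1=0, Y2=1.
Test 1: faults giving observed Y1=0, Y2=1 are {G11 stuck-at-1, G11 inverted output}.
Test 2 (x1=0, x2=0, x3=1, x4=1): fault-free G0=1, G1=0, G2=0, G3=1, G4=0, G5=1, G6=1, G7=0, G8=1, G9=0, G10=0, G11=1 → Y1=0, Y2=1; observed Y1=0, Y2=0. Eliminates G11 stuck-at-1.
Only G11 inverted output is consistent with every test.

G11 inverted output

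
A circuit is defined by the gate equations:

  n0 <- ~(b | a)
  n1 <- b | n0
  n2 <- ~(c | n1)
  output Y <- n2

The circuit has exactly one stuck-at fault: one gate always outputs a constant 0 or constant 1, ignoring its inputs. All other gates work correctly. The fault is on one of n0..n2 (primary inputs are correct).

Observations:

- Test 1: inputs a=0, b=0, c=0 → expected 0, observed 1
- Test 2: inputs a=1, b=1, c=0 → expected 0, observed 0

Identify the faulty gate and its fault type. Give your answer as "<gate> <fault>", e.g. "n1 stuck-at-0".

n0 stuck-at-0

Fault-free values for test 1 (a=0, b=0, c=0): n0=1, n1=1, n2=0, giving Y=0. Observed 1.
Test 1: faults giving observed 1 are {n0 stuck-at-0, n1 stuck-at-0, n2 stuck-at-1}.
Test 2 (a=1, b=1, c=0): fault-free n0=0, n1=1, n2=0 → 0; observed 0. Eliminates n1 stuck-at-0, n2 stuck-at-1.
Only n0 stuck-at-0 is consistent with every test.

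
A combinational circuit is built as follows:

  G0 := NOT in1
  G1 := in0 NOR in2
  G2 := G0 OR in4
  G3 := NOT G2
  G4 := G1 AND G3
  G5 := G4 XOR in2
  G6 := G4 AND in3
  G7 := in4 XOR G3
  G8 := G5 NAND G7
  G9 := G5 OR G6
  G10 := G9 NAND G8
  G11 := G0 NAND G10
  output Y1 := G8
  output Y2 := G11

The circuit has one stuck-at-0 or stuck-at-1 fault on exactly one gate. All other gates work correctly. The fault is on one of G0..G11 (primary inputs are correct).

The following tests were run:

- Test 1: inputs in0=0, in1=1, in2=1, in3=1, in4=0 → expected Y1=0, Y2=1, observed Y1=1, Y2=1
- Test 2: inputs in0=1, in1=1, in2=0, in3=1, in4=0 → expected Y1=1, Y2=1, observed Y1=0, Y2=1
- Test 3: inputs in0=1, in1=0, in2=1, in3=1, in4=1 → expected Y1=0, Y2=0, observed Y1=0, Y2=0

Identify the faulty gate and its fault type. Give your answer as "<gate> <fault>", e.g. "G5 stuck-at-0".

G1 stuck-at-1

Fault-free values for test 1 (in0=0, in1=1, in2=1, in3=1, in4=0): G0=0, G1=0, G2=0, G3=1, G4=0, G5=1, G6=0, G7=1, G8=0, G9=1, G10=1, G11=1, giving Y1=0, Y2=1. Observed Y1=1, Y2=1.
Test 1: faults giving observed Y1=1, Y2=1 are {G0 stuck-at-1, G1 stuck-at-1, G2 stuck-at-1, G3 stuck-at-0, G4 stuck-at-1, G5 stuck-at-0, G7 stuck-at-0, G8 stuck-at-1}.
Test 2 (in0=1, in1=1, in2=0, in3=1, in4=0): fault-free G0=0, G1=0, G2=0, G3=1, G4=0, G5=0, G6=0, G7=1, G8=1, G9=0, G10=1, G11=1 → Y1=1, Y2=1; observed Y1=0, Y2=1. Eliminates G0 stuck-at-1, G2 stuck-at-1, G3 stuck-at-0, G5 stuck-at-0, G7 stuck-at-0, G8 stuck-at-1.
Test 3 (in0=1, in1=0, in2=1, in3=1, in4=1): fault-free G0=1, G1=0, G2=1, G3=0, G4=0, G5=1, G6=0, G7=1, G8=0, G9=1, G10=1, G11=0 → Y1=0, Y2=0; observed Y1=0, Y2=0. Eliminates G4 stuck-at-1.
Only G1 stuck-at-1 is consistent with every test.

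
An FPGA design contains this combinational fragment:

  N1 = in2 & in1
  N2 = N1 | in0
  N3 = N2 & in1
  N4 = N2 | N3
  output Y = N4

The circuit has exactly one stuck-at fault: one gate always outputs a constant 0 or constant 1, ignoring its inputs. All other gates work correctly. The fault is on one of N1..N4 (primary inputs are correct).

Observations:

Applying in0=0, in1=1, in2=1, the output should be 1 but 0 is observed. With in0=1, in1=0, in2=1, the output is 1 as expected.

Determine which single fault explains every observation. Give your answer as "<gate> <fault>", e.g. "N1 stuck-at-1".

Fault-free values for test 1 (in0=0, in1=1, in2=1): N1=1, N2=1, N3=1, N4=1, giving Y=1. Observed 0.
Test 1: faults giving observed 0 are {N1 stuck-at-0, N2 stuck-at-0, N4 stuck-at-0}.
Test 2 (in0=1, in1=0, in2=1): fault-free N1=0, N2=1, N3=0, N4=1 → 1; observed 1. Eliminates N2 stuck-at-0, N4 stuck-at-0.
Only N1 stuck-at-0 is consistent with every test.

N1 stuck-at-0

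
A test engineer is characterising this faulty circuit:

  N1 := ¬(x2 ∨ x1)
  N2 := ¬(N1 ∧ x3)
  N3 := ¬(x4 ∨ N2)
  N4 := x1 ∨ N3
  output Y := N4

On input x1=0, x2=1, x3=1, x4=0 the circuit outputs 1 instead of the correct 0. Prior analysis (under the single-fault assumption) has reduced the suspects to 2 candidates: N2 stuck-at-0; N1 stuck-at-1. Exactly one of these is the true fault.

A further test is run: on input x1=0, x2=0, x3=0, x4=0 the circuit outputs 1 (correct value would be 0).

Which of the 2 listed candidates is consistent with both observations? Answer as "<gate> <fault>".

Evaluate each candidate on input x1=0, x2=0, x3=0, x4=0:
  N2 stuck-at-0: N1=1, N2=0 [stuck-at-0], N3=1, N4=1 → 1 — matches
  N1 stuck-at-1: N1=1 [stuck-at-1], N2=1, N3=0, N4=0 → 0 — eliminated
Only N2 stuck-at-0 reproduces the observed 1.

N2 stuck-at-0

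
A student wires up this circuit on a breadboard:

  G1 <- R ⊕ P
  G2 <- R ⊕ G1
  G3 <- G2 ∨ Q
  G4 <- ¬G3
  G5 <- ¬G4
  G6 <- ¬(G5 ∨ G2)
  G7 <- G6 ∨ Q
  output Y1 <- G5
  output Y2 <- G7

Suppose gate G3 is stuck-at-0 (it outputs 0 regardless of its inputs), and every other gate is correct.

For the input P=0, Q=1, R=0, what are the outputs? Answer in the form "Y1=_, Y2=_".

Propagate with G3 forced: G1=0, G2=0, G3=0 [stuck-at-0], G4=1, G5=0, G6=1, G7=1.
So the outputs are Y1=0, Y2=1. (Without the fault they would be Y1=1, Y2=1.)

Y1=0, Y2=1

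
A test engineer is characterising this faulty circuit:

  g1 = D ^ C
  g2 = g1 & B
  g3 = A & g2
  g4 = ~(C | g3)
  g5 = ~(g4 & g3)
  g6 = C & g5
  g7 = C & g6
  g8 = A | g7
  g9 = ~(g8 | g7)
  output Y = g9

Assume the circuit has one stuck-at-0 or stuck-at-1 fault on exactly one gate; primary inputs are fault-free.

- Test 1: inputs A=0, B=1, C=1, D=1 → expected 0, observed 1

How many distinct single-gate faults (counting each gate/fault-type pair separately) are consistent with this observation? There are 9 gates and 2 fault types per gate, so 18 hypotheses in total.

Fault-free: g1=0, g2=0, g3=0, g4=0, g5=1, g6=1, g7=1, g8=1, g9=0 → 0. Observed 1.
  g1: none of the 2 fault types match ✗
  g2: none of the 2 fault types match ✗
  g3: none of the 2 fault types match ✗
  g4: none of the 2 fault types match ✗
  g5: stuck-at-0 ✓; others ✗
  g6: stuck-at-0 ✓; others ✗
  g7: stuck-at-0 ✓; others ✗
  g8: none of the 2 fault types match ✗
  g9: stuck-at-1 ✓; others ✗
Consistent faults: {g5 stuck-at-0, g6 stuck-at-0, g7 stuck-at-0, g9 stuck-at-1} — 4 in all.

4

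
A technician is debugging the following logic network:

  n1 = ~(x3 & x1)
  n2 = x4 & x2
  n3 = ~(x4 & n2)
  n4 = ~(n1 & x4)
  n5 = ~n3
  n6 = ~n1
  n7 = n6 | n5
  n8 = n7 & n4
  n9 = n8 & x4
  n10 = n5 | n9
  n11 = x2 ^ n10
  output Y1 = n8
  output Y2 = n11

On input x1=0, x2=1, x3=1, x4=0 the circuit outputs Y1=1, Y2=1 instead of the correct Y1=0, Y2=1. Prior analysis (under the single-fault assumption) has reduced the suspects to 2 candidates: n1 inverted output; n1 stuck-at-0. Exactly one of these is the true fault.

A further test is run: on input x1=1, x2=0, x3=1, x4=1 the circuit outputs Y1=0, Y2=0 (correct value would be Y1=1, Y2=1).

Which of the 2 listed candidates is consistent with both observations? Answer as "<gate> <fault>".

n1 inverted output

Evaluate each candidate on input x1=1, x2=0, x3=1, x4=1:
  n1 inverted output: n1=1 [inverted output], n2=0, n3=1, n4=0, n5=0, n6=0, n7=0, n8=0, n9=0, n10=0, n11=0 → Y1=0, Y2=0 — matches
  n1 stuck-at-0: n1=0 [stuck-at-0], n2=0, n3=1, n4=1, n5=0, n6=1, n7=1, n8=1, n9=1, n10=1, n11=1 → Y1=1, Y2=1 — eliminated
Only n1 inverted output reproduces the observed Y1=0, Y2=0.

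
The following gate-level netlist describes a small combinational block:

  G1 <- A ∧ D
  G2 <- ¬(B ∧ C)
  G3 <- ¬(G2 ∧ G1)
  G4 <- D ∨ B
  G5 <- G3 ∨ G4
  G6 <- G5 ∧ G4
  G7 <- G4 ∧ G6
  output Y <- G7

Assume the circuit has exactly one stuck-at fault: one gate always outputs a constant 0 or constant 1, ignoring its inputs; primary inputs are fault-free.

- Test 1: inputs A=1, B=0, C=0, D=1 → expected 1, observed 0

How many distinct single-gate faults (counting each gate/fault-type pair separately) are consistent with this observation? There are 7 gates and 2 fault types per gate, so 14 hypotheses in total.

4

Fault-free: G1=1, G2=1, G3=0, G4=1, G5=1, G6=1, G7=1 → 1. Observed 0.
  G1 stuck-at-0: output 1 ✗
  G1 stuck-at-1: output 1 ✗
  G2 stuck-at-0: output 1 ✗
  G2 stuck-at-1: output 1 ✗
  G3 stuck-at-0: output 1 ✗
  G3 stuck-at-1: output 1 ✗
  G4 stuck-at-0: output 0 ✓
  G4 stuck-at-1: output 1 ✗
  G5 stuck-at-0: output 0 ✓
  G5 stuck-at-1: output 1 ✗
  G6 stuck-at-0: output 0 ✓
  G6 stuck-at-1: output 1 ✗
  G7 stuck-at-0: output 0 ✓
  G7 stuck-at-1: output 1 ✗
Consistent faults: {G4 stuck-at-0, G5 stuck-at-0, G6 stuck-at-0, G7 stuck-at-0} — 4 in all.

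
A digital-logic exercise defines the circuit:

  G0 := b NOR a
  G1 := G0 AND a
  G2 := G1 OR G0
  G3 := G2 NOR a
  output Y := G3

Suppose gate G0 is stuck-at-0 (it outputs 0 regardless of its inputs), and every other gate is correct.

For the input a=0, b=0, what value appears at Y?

Propagate with G0 forced: G0=0 [stuck-at-0], G1=0, G2=0, G3=1.
So Y = 1. (Without the fault it would be 0.)

1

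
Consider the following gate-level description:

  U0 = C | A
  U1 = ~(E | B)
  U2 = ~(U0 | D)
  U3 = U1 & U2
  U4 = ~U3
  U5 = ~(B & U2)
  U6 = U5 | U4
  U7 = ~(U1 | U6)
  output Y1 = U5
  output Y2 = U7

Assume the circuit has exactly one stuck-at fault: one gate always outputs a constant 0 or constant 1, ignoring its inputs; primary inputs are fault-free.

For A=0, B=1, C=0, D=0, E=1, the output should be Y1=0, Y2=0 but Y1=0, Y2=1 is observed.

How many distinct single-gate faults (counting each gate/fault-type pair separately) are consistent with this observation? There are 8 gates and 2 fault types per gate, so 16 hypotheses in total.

Fault-free: U0=0, U1=0, U2=1, U3=0, U4=1, U5=0, U6=1, U7=0 → Y1=0, Y2=0. Observed Y1=0, Y2=1.
  U0: none of the 2 fault types match ✗
  U1: none of the 2 fault types match ✗
  U2: none of the 2 fault types match ✗
  U3: stuck-at-1 ✓; others ✗
  U4: stuck-at-0 ✓; others ✗
  U5: none of the 2 fault types match ✗
  U6: stuck-at-0 ✓; others ✗
  U7: stuck-at-1 ✓; others ✗
Consistent faults: {U3 stuck-at-1, U4 stuck-at-0, U6 stuck-at-0, U7 stuck-at-1} — 4 in all.

4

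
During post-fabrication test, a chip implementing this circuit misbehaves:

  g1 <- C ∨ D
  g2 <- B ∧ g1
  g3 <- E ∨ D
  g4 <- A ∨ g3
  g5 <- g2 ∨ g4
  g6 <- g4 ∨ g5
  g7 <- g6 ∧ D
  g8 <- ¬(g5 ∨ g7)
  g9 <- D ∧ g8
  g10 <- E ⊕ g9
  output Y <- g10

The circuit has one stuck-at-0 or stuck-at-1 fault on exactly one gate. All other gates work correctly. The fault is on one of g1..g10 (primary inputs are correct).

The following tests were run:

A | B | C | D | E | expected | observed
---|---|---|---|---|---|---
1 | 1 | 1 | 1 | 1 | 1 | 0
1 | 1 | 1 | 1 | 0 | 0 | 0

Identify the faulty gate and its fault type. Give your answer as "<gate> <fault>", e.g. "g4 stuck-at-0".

g10 stuck-at-0

Fault-free values for test 1 (A=1, B=1, C=1, D=1, E=1): g1=1, g2=1, g3=1, g4=1, g5=1, g6=1, g7=1, g8=0, g9=0, g10=1, giving Y=1. Observed 0.
Test 1: faults giving observed 0 are {g8 stuck-at-1, g9 stuck-at-1, g10 stuck-at-0}.
Test 2 (A=1, B=1, C=1, D=1, E=0): fault-free g1=1, g2=1, g3=1, g4=1, g5=1, g6=1, g7=1, g8=0, g9=0, g10=0 → 0; observed 0. Eliminates g8 stuck-at-1, g9 stuck-at-1.
Only g10 stuck-at-0 is consistent with every test.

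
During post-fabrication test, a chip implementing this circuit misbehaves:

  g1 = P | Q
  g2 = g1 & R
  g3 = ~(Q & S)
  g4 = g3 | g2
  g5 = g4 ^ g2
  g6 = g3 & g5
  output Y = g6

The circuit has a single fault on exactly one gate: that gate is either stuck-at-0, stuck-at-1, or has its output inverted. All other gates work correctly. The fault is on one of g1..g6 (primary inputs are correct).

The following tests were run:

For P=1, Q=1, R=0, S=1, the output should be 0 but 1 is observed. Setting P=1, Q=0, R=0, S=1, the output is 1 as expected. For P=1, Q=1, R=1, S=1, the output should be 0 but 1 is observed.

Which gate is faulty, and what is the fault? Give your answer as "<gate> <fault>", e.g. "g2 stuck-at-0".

g6 stuck-at-1

Fault-free values for test 1 (P=1, Q=1, R=0, S=1): g1=1, g2=0, g3=0, g4=0, g5=0, g6=0, giving Y=0. Observed 1.
Test 1: faults giving observed 1 are {g3 stuck-at-1, g3 inverted output, g6 stuck-at-1, g6 inverted output}.
Test 2 (P=1, Q=0, R=0, S=1): fault-free g1=1, g2=0, g3=1, g4=1, g5=1, g6=1 → 1; observed 1. Eliminates g3 inverted output, g6 inverted output.
Test 3 (P=1, Q=1, R=1, S=1): fault-free g1=1, g2=1, g3=0, g4=1, g5=0, g6=0 → 0; observed 1. Eliminates g3 stuck-at-1.
Only g6 stuck-at-1 is consistent with every test.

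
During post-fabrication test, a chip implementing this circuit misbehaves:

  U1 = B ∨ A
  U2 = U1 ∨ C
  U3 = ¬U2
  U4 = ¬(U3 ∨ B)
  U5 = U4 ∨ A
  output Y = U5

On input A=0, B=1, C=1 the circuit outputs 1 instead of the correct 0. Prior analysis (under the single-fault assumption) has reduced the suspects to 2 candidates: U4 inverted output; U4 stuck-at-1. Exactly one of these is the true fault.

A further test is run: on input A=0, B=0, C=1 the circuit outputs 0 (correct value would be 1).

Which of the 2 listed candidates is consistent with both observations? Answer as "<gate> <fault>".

Evaluate each candidate on input A=0, B=0, C=1:
  U4 inverted output: U1=0, U2=1, U3=0, U4=0 [inverted output], U5=0 → 0 — matches
  U4 stuck-at-1: U1=0, U2=1, U3=0, U4=1 [stuck-at-1], U5=1 → 1 — eliminated
Only U4 inverted output reproduces the observed 0.

U4 inverted output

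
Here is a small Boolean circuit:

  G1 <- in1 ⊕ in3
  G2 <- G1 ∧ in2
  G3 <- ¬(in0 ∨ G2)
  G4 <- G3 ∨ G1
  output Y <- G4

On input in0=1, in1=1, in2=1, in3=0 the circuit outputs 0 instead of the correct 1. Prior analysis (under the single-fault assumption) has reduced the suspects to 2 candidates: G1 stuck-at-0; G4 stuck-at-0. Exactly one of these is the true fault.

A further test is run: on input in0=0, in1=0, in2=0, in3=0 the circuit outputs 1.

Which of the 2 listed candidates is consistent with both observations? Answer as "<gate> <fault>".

G1 stuck-at-0

Evaluate each candidate on input in0=0, in1=0, in2=0, in3=0:
  G1 stuck-at-0: G1=0 [stuck-at-0], G2=0, G3=1, G4=1 → 1 — matches
  G4 stuck-at-0: G1=0, G2=0, G3=1, G4=0 [stuck-at-0] → 0 — eliminated
Only G1 stuck-at-0 reproduces the observed 1.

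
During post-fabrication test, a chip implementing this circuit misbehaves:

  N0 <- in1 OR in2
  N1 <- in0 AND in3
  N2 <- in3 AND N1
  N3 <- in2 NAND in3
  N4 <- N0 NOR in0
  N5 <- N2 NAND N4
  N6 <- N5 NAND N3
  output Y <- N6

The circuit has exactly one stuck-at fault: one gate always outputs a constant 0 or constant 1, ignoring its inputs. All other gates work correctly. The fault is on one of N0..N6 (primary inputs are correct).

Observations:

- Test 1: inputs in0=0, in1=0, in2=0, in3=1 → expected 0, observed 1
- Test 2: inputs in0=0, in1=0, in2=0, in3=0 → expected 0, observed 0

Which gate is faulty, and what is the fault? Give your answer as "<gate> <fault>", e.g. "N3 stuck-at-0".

Fault-free values for test 1 (in0=0, in1=0, in2=0, in3=1): N0=0, N1=0, N2=0, N3=1, N4=1, N5=1, N6=0, giving Y=0. Observed 1.
Test 1: faults giving observed 1 are {N1 stuck-at-1, N2 stuck-at-1, N3 stuck-at-0, N5 stuck-at-0, N6 stuck-at-1}.
Test 2 (in0=0, in1=0, in2=0, in3=0): fault-free N0=0, N1=0, N2=0, N3=1, N4=1, N5=1, N6=0 → 0; observed 0. Eliminates N2 stuck-at-1, N3 stuck-at-0, N5 stuck-at-0, N6 stuck-at-1.
Only N1 stuck-at-1 is consistent with every test.

N1 stuck-at-1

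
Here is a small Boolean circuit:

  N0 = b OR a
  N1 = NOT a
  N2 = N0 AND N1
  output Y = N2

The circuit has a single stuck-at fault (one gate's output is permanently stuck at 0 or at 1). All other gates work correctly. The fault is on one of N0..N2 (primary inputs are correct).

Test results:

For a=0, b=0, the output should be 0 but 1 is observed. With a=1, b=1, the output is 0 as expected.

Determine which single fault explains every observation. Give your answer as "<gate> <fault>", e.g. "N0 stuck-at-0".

N0 stuck-at-1

Fault-free values for test 1 (a=0, b=0): N0=0, N1=1, N2=0, giving Y=0. Observed 1.
Test 1: faults giving observed 1 are {N0 stuck-at-1, N2 stuck-at-1}.
Test 2 (a=1, b=1): fault-free N0=1, N1=0, N2=0 → 0; observed 0. Eliminates N2 stuck-at-1.
Only N0 stuck-at-1 is consistent with every test.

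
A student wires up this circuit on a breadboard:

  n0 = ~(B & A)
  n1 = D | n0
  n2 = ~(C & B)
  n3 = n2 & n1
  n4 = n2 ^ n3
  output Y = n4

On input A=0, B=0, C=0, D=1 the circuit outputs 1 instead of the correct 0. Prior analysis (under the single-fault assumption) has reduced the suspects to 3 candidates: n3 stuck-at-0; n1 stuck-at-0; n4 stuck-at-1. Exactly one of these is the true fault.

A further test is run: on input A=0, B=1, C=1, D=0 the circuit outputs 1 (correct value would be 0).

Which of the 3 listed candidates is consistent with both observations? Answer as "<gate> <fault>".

Evaluate each candidate on input A=0, B=1, C=1, D=0:
  n3 stuck-at-0: n0=1, n1=1, n2=0, n3=0 [stuck-at-0], n4=0 → 0 — eliminated
  n1 stuck-at-0: n0=1, n1=0 [stuck-at-0], n2=0, n3=0, n4=0 → 0 — eliminated
  n4 stuck-at-1: n0=1, n1=1, n2=0, n3=0, n4=1 [stuck-at-1] → 1 — matches
Only n4 stuck-at-1 reproduces the observed 1.

n4 stuck-at-1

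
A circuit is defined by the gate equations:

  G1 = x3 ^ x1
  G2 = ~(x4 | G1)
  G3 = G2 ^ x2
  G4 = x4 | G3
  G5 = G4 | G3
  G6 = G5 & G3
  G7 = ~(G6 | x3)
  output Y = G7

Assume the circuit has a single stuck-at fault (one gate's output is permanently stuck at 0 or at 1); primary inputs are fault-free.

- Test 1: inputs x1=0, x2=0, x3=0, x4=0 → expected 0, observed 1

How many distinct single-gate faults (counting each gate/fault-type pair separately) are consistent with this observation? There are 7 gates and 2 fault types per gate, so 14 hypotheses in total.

Fault-free: G1=0, G2=1, G3=1, G4=1, G5=1, G6=1, G7=0 → 0. Observed 1.
  G1 stuck-at-0: output 0 ✗
  G1 stuck-at-1: output 1 ✓
  G2 stuck-at-0: output 1 ✓
  G2 stuck-at-1: output 0 ✗
  G3 stuck-at-0: output 1 ✓
  G3 stuck-at-1: output 0 ✗
  G4 stuck-at-0: output 0 ✗
  G4 stuck-at-1: output 0 ✗
  G5 stuck-at-0: output 1 ✓
  G5 stuck-at-1: output 0 ✗
  G6 stuck-at-0: output 1 ✓
  G6 stuck-at-1: output 0 ✗
  G7 stuck-at-0: output 0 ✗
  G7 stuck-at-1: output 1 ✓
Consistent faults: {G1 stuck-at-1, G2 stuck-at-0, G3 stuck-at-0, G5 stuck-at-0, G6 stuck-at-0, G7 stuck-at-1} — 6 in all.

6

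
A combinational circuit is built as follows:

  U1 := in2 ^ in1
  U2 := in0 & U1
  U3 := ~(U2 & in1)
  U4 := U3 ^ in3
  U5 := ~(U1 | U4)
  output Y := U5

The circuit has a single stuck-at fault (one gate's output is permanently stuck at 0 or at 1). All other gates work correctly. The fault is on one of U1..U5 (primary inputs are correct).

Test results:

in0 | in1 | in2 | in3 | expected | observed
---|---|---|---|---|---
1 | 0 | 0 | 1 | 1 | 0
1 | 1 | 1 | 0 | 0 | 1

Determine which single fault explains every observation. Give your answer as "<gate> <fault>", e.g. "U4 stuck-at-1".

Fault-free values for test 1 (in0=1, in1=0, in2=0, in3=1): U1=0, U2=0, U3=1, U4=0, U5=1, giving Y=1. Observed 0.
Test 1: faults giving observed 0 are {U1 stuck-at-1, U3 stuck-at-0, U4 stuck-at-1, U5 stuck-at-0}.
Test 2 (in0=1, in1=1, in2=1, in3=0): fault-free U1=0, U2=0, U3=1, U4=1, U5=0 → 0; observed 1. Eliminates U1 stuck-at-1, U4 stuck-at-1, U5 stuck-at-0.
Only U3 stuck-at-0 is consistent with every test.

U3 stuck-at-0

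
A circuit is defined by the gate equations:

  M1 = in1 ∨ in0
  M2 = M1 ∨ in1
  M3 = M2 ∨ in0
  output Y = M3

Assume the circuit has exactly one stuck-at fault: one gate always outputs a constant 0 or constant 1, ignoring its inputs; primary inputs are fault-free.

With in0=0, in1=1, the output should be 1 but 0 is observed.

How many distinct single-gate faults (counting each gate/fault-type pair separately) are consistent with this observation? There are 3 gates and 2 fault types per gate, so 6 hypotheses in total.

Fault-free: M1=1, M2=1, M3=1 → 1. Observed 0.
  M1 stuck-at-0: output 1 ✗
  M1 stuck-at-1: output 1 ✗
  M2 stuck-at-0: output 0 ✓
  M2 stuck-at-1: output 1 ✗
  M3 stuck-at-0: output 0 ✓
  M3 stuck-at-1: output 1 ✗
Consistent faults: {M2 stuck-at-0, M3 stuck-at-0} — 2 in all.

2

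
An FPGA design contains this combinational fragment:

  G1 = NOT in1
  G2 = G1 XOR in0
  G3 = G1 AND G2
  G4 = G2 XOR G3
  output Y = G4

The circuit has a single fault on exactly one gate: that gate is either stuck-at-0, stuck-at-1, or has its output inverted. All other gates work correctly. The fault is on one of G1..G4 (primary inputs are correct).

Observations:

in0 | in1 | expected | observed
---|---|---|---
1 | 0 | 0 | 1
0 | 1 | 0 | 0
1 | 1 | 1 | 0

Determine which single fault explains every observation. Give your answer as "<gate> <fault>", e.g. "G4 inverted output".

Fault-free values for test 1 (in0=1, in1=0): G1=1, G2=0, G3=0, G4=0, giving Y=0. Observed 1.
Test 1: faults giving observed 1 are {G1 stuck-at-0, G1 inverted output, G3 stuck-at-1, G3 inverted output, G4 stuck-at-1, G4 inverted output}.
Test 2 (in0=0, in1=1): fault-free G1=0, G2=0, G3=0, G4=0 → 0; observed 0. Eliminates G3 stuck-at-1, G3 inverted output, G4 stuck-at-1, G4 inverted output.
Test 3 (in0=1, in1=1): fault-free G1=0, G2=1, G3=0, G4=1 → 1; observed 0. Eliminates G1 stuck-at-0.
Only G1 inverted output is consistent with every test.

G1 inverted output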